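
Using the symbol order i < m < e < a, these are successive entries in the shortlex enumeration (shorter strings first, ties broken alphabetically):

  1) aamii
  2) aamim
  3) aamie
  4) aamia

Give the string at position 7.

Continuing the enumeration 3 steps past aamia: aamia → aammi → aammm → (answer).

aamme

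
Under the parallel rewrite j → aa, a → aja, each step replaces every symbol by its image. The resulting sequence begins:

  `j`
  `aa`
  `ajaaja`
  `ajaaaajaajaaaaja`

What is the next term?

ajaaaajaajaajaajaaaajaajaaaajaajaajaajaaaaja

Applying the rule to each of the 16 symbols of ajaaaajaajaaaaja gives the pieces aja aa aja aja aja aja aa aja aja aa aja aja aja aja aa aja, which concatenate to the answer.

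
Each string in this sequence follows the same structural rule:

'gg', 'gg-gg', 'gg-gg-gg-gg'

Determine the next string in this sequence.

s(k+1) = s(k)·-·s(k) — each term doubles the last with '-' between the halves.
So the next term is two copies of gg-gg-gg-gg with '-' between the halves.

gg-gg-gg-gg-gg-gg-gg-gg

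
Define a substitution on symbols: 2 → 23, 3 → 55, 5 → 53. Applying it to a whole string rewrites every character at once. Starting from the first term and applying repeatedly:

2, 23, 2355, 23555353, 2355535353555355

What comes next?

Rewriting the 16 symbols of 2355535353555355 one by one yields 23 55 53 53 53 55 53 55 53 55 53 53 53 55 53 53; concatenated:

23555353535553555355535353555353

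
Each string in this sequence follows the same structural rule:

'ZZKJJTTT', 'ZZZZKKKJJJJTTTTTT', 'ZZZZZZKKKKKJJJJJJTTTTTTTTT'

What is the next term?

ZZZZZZZZKKKKKKKJJJJJJJJTTTTTTTTTTTT

The n-th term is 2n Z's then 2n-1 K's then 2n J's then 3n T's (n = 1, 2, …).
At n = 4 the blocks have lengths 8, 7, 8, 12.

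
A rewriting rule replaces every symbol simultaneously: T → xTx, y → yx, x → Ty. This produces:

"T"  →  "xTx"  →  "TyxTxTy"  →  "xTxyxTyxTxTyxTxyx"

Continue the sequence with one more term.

TyxTxTyyxTyxTxyxTyxTxTyxTxyxTyxTxTyyxTy

Replace each of the 17 characters of xTxyxTyxTxTyxTxyx in place — Ty xTx Ty yx Ty xTx yx Ty xTx Ty xTx yx Ty xTx Ty yx Ty — and concatenate.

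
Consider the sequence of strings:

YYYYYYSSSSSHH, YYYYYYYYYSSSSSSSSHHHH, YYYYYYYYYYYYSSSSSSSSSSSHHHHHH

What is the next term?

The n-th term is 3n+3 Y's then 3n+2 S's then 2n H's (n = 1, 2, …).
At n = 4 the blocks have lengths 15, 14, 8.

YYYYYYYYYYYYYYYSSSSSSSSSSSSSSHHHHHHHH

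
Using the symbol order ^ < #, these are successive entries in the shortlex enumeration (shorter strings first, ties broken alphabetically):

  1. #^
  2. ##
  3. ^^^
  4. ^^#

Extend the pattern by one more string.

The successor of ^^# increments the rightmost position that isn't already # and resets every position after it to ^.

^#^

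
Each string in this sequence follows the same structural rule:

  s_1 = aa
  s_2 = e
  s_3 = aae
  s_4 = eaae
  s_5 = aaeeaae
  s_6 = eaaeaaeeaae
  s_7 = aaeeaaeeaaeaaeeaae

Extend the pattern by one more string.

eaaeaaeeaaeaaeeaaeeaaeaaeeaae

From term 3 onward, concatenate the second-to-last term with the last: aa·e = aae, e·aae = eaae, …
The next term joins eaaeaaeeaae and aaeeaaeeaaeaaeeaae.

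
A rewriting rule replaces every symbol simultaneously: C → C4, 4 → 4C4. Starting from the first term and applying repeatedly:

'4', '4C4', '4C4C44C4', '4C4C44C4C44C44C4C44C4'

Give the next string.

Rewriting the 21 symbols of 4C4C44C4C44C44C4C44C4 one by one yields 4C4 C4 4C4 C4 4C4 4C4 C4 4C4 C4 4C4 4C4 C4 4C4 4C4 C4 4C4 C4 4C4 4C4 C4 4C4; concatenated:

4C4C44C4C44C44C4C44C4C44C44C4C44C44C4C44C4C44C44C4C44C4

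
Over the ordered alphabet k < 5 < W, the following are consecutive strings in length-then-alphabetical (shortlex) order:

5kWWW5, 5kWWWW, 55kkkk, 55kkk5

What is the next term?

55kkkW

Find the rightmost character of 55kkk5 below W, bump it to the next letter, and reset everything to its right to k.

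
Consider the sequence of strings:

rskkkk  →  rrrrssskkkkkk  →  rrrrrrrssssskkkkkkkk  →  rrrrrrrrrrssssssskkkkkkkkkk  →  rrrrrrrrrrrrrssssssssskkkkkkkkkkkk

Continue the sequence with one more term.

Term n consists of 3n-2 r's, followed by 2n-1 s's, followed by 2n+2 k's (n = 1, 2, …).
At n = 6 the blocks have lengths 16, 11, 14.

rrrrrrrrrrrrrrrrssssssssssskkkkkkkkkkkkkk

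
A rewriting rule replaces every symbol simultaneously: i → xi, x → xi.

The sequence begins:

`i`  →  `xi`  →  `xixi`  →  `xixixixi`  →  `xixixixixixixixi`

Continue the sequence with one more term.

φ(xixixixixixixixi) expands symbol-by-symbol to xi xi xi xi xi xi xi xi xi xi xi xi xi xi xi xi; joining the 16 pieces gives the next term.

xixixixixixixixixixixixixixixixi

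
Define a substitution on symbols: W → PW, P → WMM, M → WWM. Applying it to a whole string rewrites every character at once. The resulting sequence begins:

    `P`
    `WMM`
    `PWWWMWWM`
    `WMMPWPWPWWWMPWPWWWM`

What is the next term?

PWWWMWWMWMMPWWMMPWWMMPWPWPWWWMWMMPWWMMPWPWPWWWM

Applying the rule to each of the 19 symbols of WMMPWPWPWWWMPWPWWWM gives the pieces PW WWM WWM WMM PW WMM PW WMM PW PW PW WWM WMM PW WMM PW PW PW WWM, which concatenate to the answer.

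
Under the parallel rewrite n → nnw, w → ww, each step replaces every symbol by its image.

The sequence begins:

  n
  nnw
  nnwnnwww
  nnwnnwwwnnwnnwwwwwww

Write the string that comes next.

Applying the rule to each of the 20 symbols of nnwnnwwwnnwnnwwwwwww gives the pieces nnw nnw ww nnw nnw ww ww ww nnw nnw ww nnw nnw ww ww ww ww ww ww ww, which concatenate to the answer.

nnwnnwwwnnwnnwwwwwwwnnwnnwwwnnwnnwwwwwwwwwwwwwww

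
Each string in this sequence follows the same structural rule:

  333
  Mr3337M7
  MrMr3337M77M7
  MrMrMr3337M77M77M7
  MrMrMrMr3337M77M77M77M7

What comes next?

MrMrMrMrMr3337M77M77M77M77M7

s(k+1) = Mr·s(k)·7M7, so each term gains Mr as a prefix and 7M7 as a suffix.
One more step from MrMrMrMr3337M77M77M77M7 gives the answer.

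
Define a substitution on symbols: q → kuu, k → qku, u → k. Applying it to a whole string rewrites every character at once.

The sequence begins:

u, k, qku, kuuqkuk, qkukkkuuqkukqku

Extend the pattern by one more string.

φ(qkukkkuuqkukqku) expands symbol-by-symbol to kuu qku k qku qku qku k k kuu qku k qku kuu qku k; joining the 15 pieces gives the next term.

kuuqkukqkuqkuqkukkkuuqkukqkukuuqkuk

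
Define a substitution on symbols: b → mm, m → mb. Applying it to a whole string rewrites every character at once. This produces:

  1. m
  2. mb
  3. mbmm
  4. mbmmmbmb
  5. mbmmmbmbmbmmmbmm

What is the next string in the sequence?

mbmmmbmbmbmmmbmmmbmmmbmbmbmmmbmb

φ(mbmmmbmbmbmmmbmm) expands symbol-by-symbol to mb mm mb mb mb mm mb mm mb mm mb mb mb mm mb mb; joining the 16 pieces gives the next term.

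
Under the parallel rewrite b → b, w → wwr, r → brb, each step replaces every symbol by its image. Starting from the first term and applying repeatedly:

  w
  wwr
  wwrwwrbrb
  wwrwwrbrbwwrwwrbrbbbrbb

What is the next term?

Rewriting the 23 symbols of wwrwwrbrbwwrwwrbrbbbrbb one by one yields wwr wwr brb wwr wwr brb b brb b wwr wwr brb wwr wwr brb b brb b b b brb b b; concatenated:

wwrwwrbrbwwrwwrbrbbbrbbwwrwwrbrbwwrwwrbrbbbrbbbbbrbbb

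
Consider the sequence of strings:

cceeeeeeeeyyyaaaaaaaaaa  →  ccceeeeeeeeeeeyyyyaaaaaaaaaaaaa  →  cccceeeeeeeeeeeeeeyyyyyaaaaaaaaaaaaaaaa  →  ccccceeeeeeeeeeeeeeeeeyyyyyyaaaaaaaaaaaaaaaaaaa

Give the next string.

cccccceeeeeeeeeeeeeeeeeeeeyyyyyyyaaaaaaaaaaaaaaaaaaaaaa

Each string has the form c^{n-1} e^{3n-1} y^{n} a^{3n+1}, where the shown terms are n = 3, 4, 5, 6.
At n = 7 the blocks have lengths 6, 20, 7, 22.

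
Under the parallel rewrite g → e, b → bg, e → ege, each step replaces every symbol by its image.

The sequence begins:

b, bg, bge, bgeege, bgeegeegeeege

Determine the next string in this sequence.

Rewriting the 13 symbols of bgeegeegeeege one by one yields bg e ege ege e ege ege e ege ege ege e ege; concatenated:

bgeegeegeeegeegeeegeegeegeeege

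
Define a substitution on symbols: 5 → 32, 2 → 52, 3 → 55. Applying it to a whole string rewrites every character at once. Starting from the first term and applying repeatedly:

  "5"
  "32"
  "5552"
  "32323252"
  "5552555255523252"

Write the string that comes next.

Applying the rule to each of the 16 symbols of 5552555255523252 gives the pieces 32 32 32 52 32 32 32 52 32 32 32 52 55 52 32 52, which concatenate to the answer.

32323252323232523232325255523252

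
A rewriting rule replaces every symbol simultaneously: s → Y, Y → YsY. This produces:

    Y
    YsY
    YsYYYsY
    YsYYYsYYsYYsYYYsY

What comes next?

Rewriting the 17 symbols of YsYYYsYYsYYsYYYsY one by one yields YsY Y YsY YsY YsY Y YsY YsY Y YsY YsY Y YsY YsY YsY Y YsY; concatenated:

YsYYYsYYsYYsYYYsYYsYYYsYYsYYYsYYsYYsYYYsY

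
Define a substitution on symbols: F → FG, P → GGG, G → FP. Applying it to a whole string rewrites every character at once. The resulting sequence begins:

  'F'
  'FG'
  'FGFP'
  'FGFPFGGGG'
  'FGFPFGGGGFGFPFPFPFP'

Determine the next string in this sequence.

Replace each of the 19 characters of FGFPFGGGGFGFPFPFPFP in place — FG FP FG GGG FG FP FP FP FP FG FP FG GGG FG GGG FG GGG FG GGG — and concatenate.

FGFPFGGGGFGFPFPFPFPFGFPFGGGGFGGGGFGGGGFGGGG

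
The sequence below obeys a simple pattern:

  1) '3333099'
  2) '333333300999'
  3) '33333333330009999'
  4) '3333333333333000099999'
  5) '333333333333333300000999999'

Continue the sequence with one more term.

33333333333333333330000009999999

Each string has the form 3^{3n+1} 0^{n} 9^{n+1} (n = 1, 2, …).
At n = 6 the blocks have lengths 19, 6, 7.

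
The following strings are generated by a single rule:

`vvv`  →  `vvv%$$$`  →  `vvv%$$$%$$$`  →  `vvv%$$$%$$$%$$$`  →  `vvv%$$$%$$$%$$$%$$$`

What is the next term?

Each term is the previous one with %$$$ appended.
So the next term is vvv%$$$%$$$%$$$%$$$·%$$$.

vvv%$$$%$$$%$$$%$$$%$$$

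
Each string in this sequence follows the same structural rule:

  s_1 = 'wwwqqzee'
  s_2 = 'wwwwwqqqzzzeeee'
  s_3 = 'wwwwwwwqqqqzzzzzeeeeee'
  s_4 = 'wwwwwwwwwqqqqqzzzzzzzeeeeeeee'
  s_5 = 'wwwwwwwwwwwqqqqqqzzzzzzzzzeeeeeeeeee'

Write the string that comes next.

wwwwwwwwwwwwwqqqqqqqzzzzzzzzzzzeeeeeeeeeeee

Reading off run lengths: w runs 3, 5, 7, 9, 11; q runs 2, 3, 4, 5, 6; z runs 1, 3, 5, 7, 9; e runs 2, 4, 6, 8, 10 — each is linear in n (n = 1, 2, …).
Setting n = 6 gives 13, 7, 11, 12 characters in each block.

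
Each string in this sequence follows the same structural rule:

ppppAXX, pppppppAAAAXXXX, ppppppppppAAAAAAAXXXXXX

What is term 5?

ppppppppppppppppAAAAAAAAAAAAAXXXXXXXXXX

The n-th term is 3n+1 p's then 3n-2 A's then 2n X's (n = 1, 2, …).
Setting n = 5 gives 16, 13, 10 characters in each block.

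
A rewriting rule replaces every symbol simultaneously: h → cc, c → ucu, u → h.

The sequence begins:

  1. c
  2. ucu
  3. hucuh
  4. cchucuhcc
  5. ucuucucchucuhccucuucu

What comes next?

hucuhhucuhucuucucchucuhccucuucuhucuhhucuh

φ(ucuucucchucuhccucuucu) expands symbol-by-symbol to h ucu h h ucu h ucu ucu cc h ucu h cc ucu ucu h ucu h h ucu h; joining the 21 pieces gives the next term.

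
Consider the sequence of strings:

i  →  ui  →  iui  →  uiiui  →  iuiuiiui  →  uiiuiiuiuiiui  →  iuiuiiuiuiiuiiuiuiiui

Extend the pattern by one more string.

uiiuiiuiuiiuiiuiuiiuiuiiuiiuiuiiui

This is a Fibonacci-style word recurrence s(k) = s(k−2)·s(k−1): e.g. i·ui = iui.
The next term joins uiiuiiuiuiiui and iuiuiiuiuiiuiiuiuiiui.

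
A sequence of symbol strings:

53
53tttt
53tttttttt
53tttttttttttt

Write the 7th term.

53tttttttttttttttttttttttt

Every step adds tttt to the end: s(k+1) = s(k)·tttt.
From 53tttttttttttt, 3 further steps: 53tttttttttttt → 53tttttttttttttttt → 53tttttttttttttttttttt → (answer).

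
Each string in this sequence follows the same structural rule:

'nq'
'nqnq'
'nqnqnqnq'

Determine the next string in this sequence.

Each string is two copies of the previous one concatenated.
One more doubling of nqnqnqnq gives the answer.

nqnqnqnqnqnqnqnq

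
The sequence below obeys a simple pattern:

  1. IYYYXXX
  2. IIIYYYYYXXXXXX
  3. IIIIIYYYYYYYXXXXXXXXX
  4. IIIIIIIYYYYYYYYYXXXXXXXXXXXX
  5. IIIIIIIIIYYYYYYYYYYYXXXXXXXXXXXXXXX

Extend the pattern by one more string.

Reading off run lengths: I runs 1, 3, 5, 7, 9; Y runs 3, 5, 7, 9, 11; X runs 3, 6, 9, 12, 15 — each is linear in n (n = 1, 2, …).
For the next term, n = 6, so the run lengths are 11, 13, 18.

IIIIIIIIIIIYYYYYYYYYYYYYXXXXXXXXXXXXXXXXXX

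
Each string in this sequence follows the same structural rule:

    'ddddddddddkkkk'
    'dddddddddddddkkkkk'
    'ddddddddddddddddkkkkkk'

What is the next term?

The n-th term is 3n+1 d's then n+1 k's, where the shown terms are n = 3, 4, 5.
Setting n = 6 gives 19, 7 characters in each block.

dddddddddddddddddddkkkkkkk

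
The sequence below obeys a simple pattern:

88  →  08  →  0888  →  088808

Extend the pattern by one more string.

From term 3 onward, concatenate the last term with the second-to-last: 08·88 = 0888, 0888·08 = 088808, …
The next term joins 088808 and 0888.

0888080888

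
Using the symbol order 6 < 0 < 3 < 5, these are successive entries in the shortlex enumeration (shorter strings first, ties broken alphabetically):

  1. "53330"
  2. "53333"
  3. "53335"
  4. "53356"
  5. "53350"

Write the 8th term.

Continuing the enumeration 3 steps past 53350: 53350 → 53353 → 53355 → (answer).

53566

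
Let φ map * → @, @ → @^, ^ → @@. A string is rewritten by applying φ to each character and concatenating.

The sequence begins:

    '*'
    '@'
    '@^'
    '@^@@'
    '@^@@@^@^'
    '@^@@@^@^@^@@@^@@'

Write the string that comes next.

Applying the rule to each of the 16 symbols of @^@@@^@^@^@@@^@@ gives the pieces @^ @@ @^ @^ @^ @@ @^ @@ @^ @@ @^ @^ @^ @@ @^ @^, which concatenate to the answer.

@^@@@^@^@^@@@^@@@^@@@^@^@^@@@^@^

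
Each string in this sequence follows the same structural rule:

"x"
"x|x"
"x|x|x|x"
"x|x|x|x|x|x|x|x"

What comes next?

s(k+1) = s(k)·|·s(k) — each term doubles the last with '|' between the halves.
One more doubling of x|x|x|x|x|x|x|x gives the answer.

x|x|x|x|x|x|x|x|x|x|x|x|x|x|x|x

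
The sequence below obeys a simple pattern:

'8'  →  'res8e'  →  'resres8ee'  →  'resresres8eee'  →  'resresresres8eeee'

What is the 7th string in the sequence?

resresresresresres8eeeeee

Every step adds res to the front and e to the end of the previous string.
From resresresres8eeee, 2 further steps: resresresres8eeee → resresresresres8eeeee → (answer).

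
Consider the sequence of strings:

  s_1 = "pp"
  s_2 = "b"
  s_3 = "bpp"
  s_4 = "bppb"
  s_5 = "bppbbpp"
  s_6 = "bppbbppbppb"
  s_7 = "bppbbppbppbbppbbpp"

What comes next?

bppbbppbppbbppbbppbppbbppbppb

This is a Fibonacci-style word recurrence s(k) = s(k−1)·s(k−2): e.g. b·pp = bpp.
The next term joins bppbbppbppbbppbbpp and bppbbppbppb.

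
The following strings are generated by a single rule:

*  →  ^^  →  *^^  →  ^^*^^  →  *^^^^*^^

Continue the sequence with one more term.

From term 3 onward, concatenate the second-to-last term with the last: *·^^ = *^^, ^^·*^^ = ^^*^^, …
The next term joins ^^*^^ and *^^^^*^^.

^^*^^*^^^^*^^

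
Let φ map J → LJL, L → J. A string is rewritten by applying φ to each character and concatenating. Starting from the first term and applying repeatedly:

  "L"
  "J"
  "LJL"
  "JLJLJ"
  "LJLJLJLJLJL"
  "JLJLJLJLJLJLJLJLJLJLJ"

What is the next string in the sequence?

φ(JLJLJLJLJLJLJLJLJLJLJ) expands symbol-by-symbol to LJL J LJL J LJL J LJL J LJL J LJL J LJL J LJL J LJL J LJL J LJL; joining the 21 pieces gives the next term.

LJLJLJLJLJLJLJLJLJLJLJLJLJLJLJLJLJLJLJLJLJL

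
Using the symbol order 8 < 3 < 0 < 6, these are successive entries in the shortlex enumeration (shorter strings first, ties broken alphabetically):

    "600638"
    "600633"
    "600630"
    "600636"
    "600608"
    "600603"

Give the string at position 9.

Stepping forward 3 times from 600603: 600603 → 600600 → 600606, then the target.

600668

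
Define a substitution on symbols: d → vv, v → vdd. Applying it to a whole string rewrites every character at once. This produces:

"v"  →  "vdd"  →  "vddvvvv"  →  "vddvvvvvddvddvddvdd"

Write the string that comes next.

Applying the rule to each of the 19 symbols of vddvvvvvddvddvddvdd gives the pieces vdd vv vv vdd vdd vdd vdd vdd vv vv vdd vv vv vdd vv vv vdd vv vv, which concatenate to the answer.

vddvvvvvddvddvddvddvddvvvvvddvvvvvddvvvvvddvvvv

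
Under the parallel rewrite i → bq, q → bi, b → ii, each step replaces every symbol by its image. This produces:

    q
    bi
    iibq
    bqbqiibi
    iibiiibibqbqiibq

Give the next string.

Applying the rule to each of the 16 symbols of iibiiibibqbqiibq gives the pieces bq bq ii bq bq bq ii bq ii bi ii bi bq bq ii bi, which concatenate to the answer.

bqbqiibqbqbqiibqiibiiibibqbqiibi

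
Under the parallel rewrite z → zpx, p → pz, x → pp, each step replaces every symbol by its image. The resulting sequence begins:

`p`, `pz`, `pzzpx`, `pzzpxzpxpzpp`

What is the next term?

pzzpxzpxpzppzpxpzpppzzpxpzpz

Expanding pzzpxzpxpzpp: p→pz, z→zpx, z→zpx, p→pz, x→pp, z→zpx, p→pz, x→pp, p→pz, z→zpx, p→pz, p→pz. Concatenated: pz zpx zpx pz pp zpx pz pp pz zpx pz pz.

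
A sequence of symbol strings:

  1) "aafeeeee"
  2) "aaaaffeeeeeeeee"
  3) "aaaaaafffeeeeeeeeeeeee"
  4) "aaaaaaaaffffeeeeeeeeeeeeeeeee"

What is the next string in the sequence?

Reading off run lengths: a runs 2, 4, 6, 8; f runs 1, 2, 3, 4; e runs 5, 9, 13, 17 — each is linear in n (n = 1, 2, …).
For the next term, n = 5, so the run lengths are 10, 5, 21.

aaaaaaaaaafffffeeeeeeeeeeeeeeeeeeeee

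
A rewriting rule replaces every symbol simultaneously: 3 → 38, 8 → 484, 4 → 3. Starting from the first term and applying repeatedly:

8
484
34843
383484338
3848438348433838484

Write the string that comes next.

Rewriting the 19 symbols of 3848438348433838484 one by one yields 38 484 3 484 3 38 484 38 3 484 3 38 38 484 38 484 3 484 3; concatenated:

384843484338484383484338384843848434843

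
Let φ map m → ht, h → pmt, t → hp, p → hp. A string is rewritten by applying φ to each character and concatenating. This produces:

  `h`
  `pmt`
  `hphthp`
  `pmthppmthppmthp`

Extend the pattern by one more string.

Applying the rule to each of the 15 symbols of pmthppmthppmthp gives the pieces hp ht hp pmt hp hp ht hp pmt hp hp ht hp pmt hp, which concatenate to the answer.

hphthppmthphphthppmthphphthppmthp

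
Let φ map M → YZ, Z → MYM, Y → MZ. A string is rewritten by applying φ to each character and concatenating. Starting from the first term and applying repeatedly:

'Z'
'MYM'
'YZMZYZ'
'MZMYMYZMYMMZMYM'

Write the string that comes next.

YZMYMYZMZYZMZMYMYZMZYZYZMYMYZMZYZ

Applying the rule to each of the 15 symbols of MZMYMYZMYMMZMYM gives the pieces YZ MYM YZ MZ YZ MZ MYM YZ MZ YZ YZ MYM YZ MZ YZ, which concatenate to the answer.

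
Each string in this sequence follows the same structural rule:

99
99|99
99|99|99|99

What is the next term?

Every step duplicates the string with '|' between the halves.
Doubling 99|99|99|99 with '|' between the halves:

99|99|99|99|99|99|99|99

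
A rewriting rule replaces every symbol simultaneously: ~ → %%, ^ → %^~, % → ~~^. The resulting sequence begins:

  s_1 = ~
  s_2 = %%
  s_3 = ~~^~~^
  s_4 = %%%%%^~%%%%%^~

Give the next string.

Rewriting the 14 symbols of %%%%%^~%%%%%^~ one by one yields ~~^ ~~^ ~~^ ~~^ ~~^ %^~ %% ~~^ ~~^ ~~^ ~~^ ~~^ %^~ %%; concatenated:

~~^~~^~~^~~^~~^%^~%%~~^~~^~~^~~^~~^%^~%%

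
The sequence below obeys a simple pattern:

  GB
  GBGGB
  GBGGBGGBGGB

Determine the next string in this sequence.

Every step duplicates the string with 'G' between the halves.
Doubling GBGGBGGBGGB with 'G' between the halves:

GBGGBGGBGGBGGBGGBGGBGGB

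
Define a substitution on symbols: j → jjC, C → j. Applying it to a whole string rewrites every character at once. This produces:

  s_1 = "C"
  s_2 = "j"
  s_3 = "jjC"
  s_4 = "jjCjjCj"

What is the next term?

jjCjjCjjjCjjCjjjC

Rewriting each symbol of jjCjjCj: j→jjC, j→jjC, C→j, j→jjC, j→jjC, C→j, j→jjC, which concatenates to jjC jjC j jjC jjC j jjC.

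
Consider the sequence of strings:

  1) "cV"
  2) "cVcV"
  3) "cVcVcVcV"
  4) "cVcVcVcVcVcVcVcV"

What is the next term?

s(k+1) = s(k)·s(k) — each term doubles the last.
Doubling cVcVcVcVcVcVcVcV:

cVcVcVcVcVcVcVcVcVcVcVcVcVcVcVcV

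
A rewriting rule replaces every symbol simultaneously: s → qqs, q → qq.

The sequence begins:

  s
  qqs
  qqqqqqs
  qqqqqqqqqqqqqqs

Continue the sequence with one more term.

qqqqqqqqqqqqqqqqqqqqqqqqqqqqqqs

Replace each of the 15 characters of qqqqqqqqqqqqqqs in place — qq qq qq qq qq qq qq qq qq qq qq qq qq qq qqs — and concatenate.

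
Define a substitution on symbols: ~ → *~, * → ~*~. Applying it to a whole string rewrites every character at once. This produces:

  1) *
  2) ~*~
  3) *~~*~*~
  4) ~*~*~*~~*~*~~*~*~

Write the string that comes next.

Rewriting the 17 symbols of ~*~*~*~~*~*~~*~*~ one by one yields *~ ~*~ *~ ~*~ *~ ~*~ *~ *~ ~*~ *~ ~*~ *~ *~ ~*~ *~ ~*~ *~; concatenated:

*~~*~*~~*~*~~*~*~*~~*~*~~*~*~*~~*~*~~*~*~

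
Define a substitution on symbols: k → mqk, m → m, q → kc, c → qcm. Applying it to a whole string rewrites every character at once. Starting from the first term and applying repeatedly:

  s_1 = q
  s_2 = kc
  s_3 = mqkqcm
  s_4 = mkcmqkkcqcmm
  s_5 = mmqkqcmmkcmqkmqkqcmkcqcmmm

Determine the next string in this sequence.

φ(mmqkqcmmkcmqkmqkqcmkcqcmmm) expands symbol-by-symbol to m m kc mqk kc qcm m m mqk qcm m kc mqk m kc mqk kc qcm m mqk qcm kc qcm m m m; joining the 26 pieces gives the next term.

mmkcmqkkcqcmmmmqkqcmmkcmqkmkcmqkkcqcmmmqkqcmkcqcmmmm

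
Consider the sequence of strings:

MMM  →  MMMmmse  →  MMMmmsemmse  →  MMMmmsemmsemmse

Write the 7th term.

MMMmmsemmsemmsemmsemmsemmse

Each term is the previous one with mmse appended.
From MMMmmsemmsemmse, 3 further steps: MMMmmsemmsemmse → MMMmmsemmsemmsemmse → MMMmmsemmsemmsemmsemmse → (answer).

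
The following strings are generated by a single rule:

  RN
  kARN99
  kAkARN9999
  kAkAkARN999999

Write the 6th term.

Every step adds kA to the front and 99 to the end of the previous string.
From kAkAkARN999999, 2 further steps: kAkAkARN999999 → kAkAkAkARN99999999 → (answer).

kAkAkAkAkARN9999999999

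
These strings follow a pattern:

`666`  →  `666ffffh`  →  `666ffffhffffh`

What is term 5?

666ffffhffffhffffhffffh

The strings grow by a fixed suffix ffffh each time.
From 666ffffhffffh, 2 further steps: 666ffffhffffh → 666ffffhffffhffffh → (answer).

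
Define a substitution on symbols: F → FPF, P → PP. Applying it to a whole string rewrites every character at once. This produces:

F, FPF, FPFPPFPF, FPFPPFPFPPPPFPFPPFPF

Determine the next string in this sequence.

Replace each of the 20 characters of FPFPPFPFPPPPFPFPPFPF in place — FPF PP FPF PP PP FPF PP FPF PP PP PP PP FPF PP FPF PP PP FPF PP FPF — and concatenate.

FPFPPFPFPPPPFPFPPFPFPPPPPPPPFPFPPFPFPPPPFPFPPFPF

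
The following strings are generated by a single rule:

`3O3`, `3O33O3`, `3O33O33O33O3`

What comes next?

Every step duplicates the string.
Doubling 3O33O33O33O3:

3O33O33O33O33O33O33O33O3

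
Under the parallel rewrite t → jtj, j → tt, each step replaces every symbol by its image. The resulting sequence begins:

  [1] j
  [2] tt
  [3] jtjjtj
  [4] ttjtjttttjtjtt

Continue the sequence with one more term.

Applying the rule to each of the 14 symbols of ttjtjttttjtjtt gives the pieces jtj jtj tt jtj tt jtj jtj jtj jtj tt jtj tt jtj jtj, which concatenate to the answer.

jtjjtjttjtjttjtjjtjjtjjtjttjtjttjtjjtj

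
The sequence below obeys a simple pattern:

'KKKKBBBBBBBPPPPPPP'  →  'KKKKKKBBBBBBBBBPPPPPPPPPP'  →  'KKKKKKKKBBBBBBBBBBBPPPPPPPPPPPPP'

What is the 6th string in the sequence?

KKKKKKKKKKKKKKBBBBBBBBBBBBBBBBBPPPPPPPPPPPPPPPPPPPPPP

Reading off run lengths: K runs 4, 6, 8; B runs 7, 9, 11; P runs 7, 10, 13 — each is linear in n, where the shown terms are n = 2, 3, 4.
Setting n = 7 gives 14, 17, 22 characters in each block.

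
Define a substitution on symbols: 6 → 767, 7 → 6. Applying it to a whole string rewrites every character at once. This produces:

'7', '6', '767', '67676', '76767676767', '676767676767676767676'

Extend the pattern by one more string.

Rewriting the 21 symbols of 676767676767676767676 one by one yields 767 6 767 6 767 6 767 6 767 6 767 6 767 6 767 6 767 6 767 6 767; concatenated:

7676767676767676767676767676767676767676767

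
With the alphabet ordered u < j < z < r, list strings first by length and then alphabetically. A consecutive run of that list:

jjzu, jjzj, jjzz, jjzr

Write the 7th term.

jjrz

Stepping forward 3 times from jjzr: jjzr → jjru → jjrj, then the target.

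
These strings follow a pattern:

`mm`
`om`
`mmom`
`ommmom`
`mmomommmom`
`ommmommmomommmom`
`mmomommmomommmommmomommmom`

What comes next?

This is a Fibonacci-style word recurrence s(k) = s(k−2)·s(k−1): e.g. mm·om = mmom.
Continuing: ommmommmomommmom · mmomommmomommmommmomommmom gives term 8.

ommmommmomommmommmomommmomommmommmomommmom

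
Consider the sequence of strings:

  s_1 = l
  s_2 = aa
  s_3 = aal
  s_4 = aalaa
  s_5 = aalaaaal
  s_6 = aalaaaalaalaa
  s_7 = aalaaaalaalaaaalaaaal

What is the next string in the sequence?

This is a Fibonacci-style word recurrence s(k) = s(k−1)·s(k−2): e.g. aa·l = aal.
Continuing: aalaaaalaalaaaalaaaal · aalaaaalaalaa gives term 8.

aalaaaalaalaaaalaaaalaalaaaalaalaa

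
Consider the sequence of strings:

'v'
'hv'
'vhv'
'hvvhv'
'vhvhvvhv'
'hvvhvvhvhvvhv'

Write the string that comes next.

vhvhvvhvhvvhvvhvhvvhv

This is a Fibonacci-style word recurrence s(k) = s(k−2)·s(k−1): e.g. v·hv = vhv.
So term 7 is vhvhvvhv·hvvhvvhvhvvhv.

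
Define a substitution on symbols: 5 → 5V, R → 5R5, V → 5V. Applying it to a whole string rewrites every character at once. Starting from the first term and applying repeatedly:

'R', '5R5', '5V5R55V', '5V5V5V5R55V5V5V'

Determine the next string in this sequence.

Replace each of the 15 characters of 5V5V5V5R55V5V5V in place — 5V 5V 5V 5V 5V 5V 5V 5R5 5V 5V 5V 5V 5V 5V 5V — and concatenate.

5V5V5V5V5V5V5V5R55V5V5V5V5V5V5V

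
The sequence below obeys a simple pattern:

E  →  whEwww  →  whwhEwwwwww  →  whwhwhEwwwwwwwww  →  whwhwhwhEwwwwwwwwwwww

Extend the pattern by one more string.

s(k+1) = wh·s(k)·www, so each term gains wh as a prefix and www as a suffix.
Applying this once more to whwhwhwhEwwwwwwwwwwww:

whwhwhwhwhEwwwwwwwwwwwwwww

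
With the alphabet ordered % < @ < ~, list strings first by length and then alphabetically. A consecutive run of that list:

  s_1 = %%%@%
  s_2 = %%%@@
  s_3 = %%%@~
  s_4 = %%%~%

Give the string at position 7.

%%@%%

Continuing the enumeration 3 steps past %%%~%: %%%~% → %%%~@ → %%%~~ → (answer).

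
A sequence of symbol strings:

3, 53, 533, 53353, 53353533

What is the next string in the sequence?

5335353353353

From term 3 onward, concatenate the last term with the second-to-last: 53·3 = 533, 533·53 = 53353, …
The next term joins 53353533 and 53353.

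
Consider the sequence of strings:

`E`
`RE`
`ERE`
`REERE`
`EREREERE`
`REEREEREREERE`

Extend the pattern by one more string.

EREREEREREEREEREREERE

From term 3 onward, concatenate the second-to-last term with the last: E·RE = ERE, RE·ERE = REERE, …
So term 7 is EREREERE·REEREEREREERE.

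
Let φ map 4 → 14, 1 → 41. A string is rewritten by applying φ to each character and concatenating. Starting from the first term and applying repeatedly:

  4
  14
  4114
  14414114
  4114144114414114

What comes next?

14414114411414414114144114414114

φ(4114144114414114) expands symbol-by-symbol to 14 41 41 14 41 14 14 41 41 14 14 41 14 41 41 14; joining the 16 pieces gives the next term.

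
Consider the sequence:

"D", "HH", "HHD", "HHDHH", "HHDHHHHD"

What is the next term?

HHDHHHHDHHDHH

From term 3 onward, concatenate the last term with the second-to-last: HH·D = HHD, HHD·HH = HHDHH, …
So term 6 is HHDHHHHD·HHDHH.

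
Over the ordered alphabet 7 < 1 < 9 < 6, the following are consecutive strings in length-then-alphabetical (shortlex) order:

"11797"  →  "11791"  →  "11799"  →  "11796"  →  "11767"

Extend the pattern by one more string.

The successor of 11767 increments the rightmost position that isn't already 6 and resets every position after it to 7.

11761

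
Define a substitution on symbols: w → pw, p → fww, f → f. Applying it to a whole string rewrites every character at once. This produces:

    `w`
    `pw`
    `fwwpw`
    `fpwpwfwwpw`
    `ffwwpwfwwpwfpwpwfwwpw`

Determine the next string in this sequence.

ffpwpwfwwpwfpwpwfwwpwffwwpwfwwpwfpwpwfwwpw

Replace each of the 21 characters of ffwwpwfwwpwfpwpwfwwpw in place — f f pw pw fww pw f pw pw fww pw f fww pw fww pw f pw pw fww pw — and concatenate.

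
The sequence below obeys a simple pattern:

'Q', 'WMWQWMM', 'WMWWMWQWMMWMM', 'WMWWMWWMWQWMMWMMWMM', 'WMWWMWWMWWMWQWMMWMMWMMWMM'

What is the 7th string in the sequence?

Every step adds WMW to the front and WMM to the end of the previous string.
From WMWWMWWMWWMWQWMMWMMWMMWMM, 2 further steps: WMWWMWWMWWMWQWMMWMMWMMWMM → WMWWMWWMWWMWWMWQWMMWMMWMMWMMWMM → (answer).

WMWWMWWMWWMWWMWWMWQWMMWMMWMMWMMWMMWMM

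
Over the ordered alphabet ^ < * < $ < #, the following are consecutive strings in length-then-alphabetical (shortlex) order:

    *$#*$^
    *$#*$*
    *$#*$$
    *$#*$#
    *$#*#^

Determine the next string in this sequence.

Treat *$#*#^ as a base-4 numeral over the given alphabet and add one, carrying through any trailing #'s.

*$#*#*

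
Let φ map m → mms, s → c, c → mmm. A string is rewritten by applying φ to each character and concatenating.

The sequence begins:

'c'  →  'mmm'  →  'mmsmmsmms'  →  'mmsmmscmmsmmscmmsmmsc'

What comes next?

Rewriting the 21 symbols of mmsmmscmmsmmscmmsmmsc one by one yields mms mms c mms mms c mmm mms mms c mms mms c mmm mms mms c mms mms c mmm; concatenated:

mmsmmscmmsmmscmmmmmsmmscmmsmmscmmmmmsmmscmmsmmscmmm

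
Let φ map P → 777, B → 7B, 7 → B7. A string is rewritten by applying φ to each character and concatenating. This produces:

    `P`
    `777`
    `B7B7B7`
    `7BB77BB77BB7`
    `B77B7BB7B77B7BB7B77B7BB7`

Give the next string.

7BB7B77BB77B7BB77BB7B77BB77B7BB77BB7B77BB77B7BB7

Applying the rule to each of the 24 symbols of B77B7BB7B77B7BB7B77B7BB7 gives the pieces 7B B7 B7 7B B7 7B 7B B7 7B B7 B7 7B B7 7B 7B B7 7B B7 B7 7B B7 7B 7B B7, which concatenate to the answer.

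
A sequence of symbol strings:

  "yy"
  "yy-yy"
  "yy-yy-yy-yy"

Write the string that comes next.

s(k+1) = s(k)·-·s(k) — each term doubles the last with '-' between the halves.
So the next term is two copies of yy-yy-yy-yy with '-' between the halves.

yy-yy-yy-yy-yy-yy-yy-yy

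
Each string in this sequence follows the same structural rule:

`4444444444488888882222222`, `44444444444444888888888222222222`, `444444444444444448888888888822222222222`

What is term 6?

444444444444444444444444448888888888888888822222222222222222

Each string has the form 4^{3n+2} 8^{2n+1} 2^{2n+1}, where the shown terms are n = 3, 4, 5.
For term 6, n = 8, so the run lengths are 26, 17, 17.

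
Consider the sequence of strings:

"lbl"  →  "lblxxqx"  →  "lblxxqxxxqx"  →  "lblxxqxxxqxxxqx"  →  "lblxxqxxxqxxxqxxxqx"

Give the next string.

The strings grow by a fixed suffix xxqx each time.
So the next term is lblxxqxxxqxxxqxxxqx·xxqx.

lblxxqxxxqxxxqxxxqxxxqx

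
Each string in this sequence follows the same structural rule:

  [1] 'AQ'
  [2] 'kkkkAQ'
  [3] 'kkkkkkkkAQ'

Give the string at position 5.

kkkkkkkkkkkkkkkkAQ

Each term is the previous one with kkkk prepended.
From kkkkkkkkAQ, 2 further steps: kkkkkkkkAQ → kkkkkkkkkkkkAQ → (answer).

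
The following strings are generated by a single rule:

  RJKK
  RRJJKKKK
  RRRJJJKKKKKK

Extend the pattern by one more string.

Reading off run lengths: R runs 1, 2, 3; J runs 1, 2, 3; K runs 2, 4, 6 — each is linear in n (n = 1, 2, …).
For the next term, n = 4, so the run lengths are 4, 4, 8.

RRRRJJJJKKKKKKKK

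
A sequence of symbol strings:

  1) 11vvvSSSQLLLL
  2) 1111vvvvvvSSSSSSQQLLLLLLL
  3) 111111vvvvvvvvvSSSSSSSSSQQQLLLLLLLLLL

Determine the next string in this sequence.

The n-th term is 2n 1's then 3n v's then 3n S's then n Q's then 3n+1 L's (n = 1, 2, …).
For the next term, n = 4, so the run lengths are 8, 12, 12, 4, 13.

11111111vvvvvvvvvvvvSSSSSSSSSSSSQQQQLLLLLLLLLLLLL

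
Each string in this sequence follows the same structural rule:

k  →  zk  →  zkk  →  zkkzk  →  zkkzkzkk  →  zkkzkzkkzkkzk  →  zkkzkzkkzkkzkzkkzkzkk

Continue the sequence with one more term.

From term 3 onward, concatenate the last term with the second-to-last: zk·k = zkk, zkk·zk = zkkzk, …
The next term joins zkkzkzkkzkkzkzkkzkzkk and zkkzkzkkzkkzk.

zkkzkzkkzkkzkzkkzkzkkzkkzkzkkzkkzk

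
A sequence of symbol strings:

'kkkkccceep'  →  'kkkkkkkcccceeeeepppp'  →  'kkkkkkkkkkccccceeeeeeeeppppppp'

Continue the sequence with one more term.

The n-th term is 3n+1 k's then n+2 c's then 3n-1 e's then 3n-2 p's (n = 1, 2, …).
For the next term, n = 4, so the run lengths are 13, 6, 11, 10.

kkkkkkkkkkkkkcccccceeeeeeeeeeepppppppppp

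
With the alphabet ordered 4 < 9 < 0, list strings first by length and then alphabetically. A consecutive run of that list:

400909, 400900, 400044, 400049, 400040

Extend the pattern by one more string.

400094

Treat 400040 as a base-3 numeral over the given alphabet and add one, carrying through any trailing 0's.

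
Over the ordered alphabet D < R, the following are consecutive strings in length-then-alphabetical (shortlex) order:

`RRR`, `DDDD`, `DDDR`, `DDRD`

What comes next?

Treat DDRD as a base-2 numeral over the given alphabet and add one, carrying through any trailing R's.

DDRR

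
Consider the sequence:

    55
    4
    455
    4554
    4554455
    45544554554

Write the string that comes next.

455445545544554455

This is a Fibonacci-style word recurrence s(k) = s(k−1)·s(k−2): e.g. 4·55 = 455.
So term 7 is 45544554554·4554455.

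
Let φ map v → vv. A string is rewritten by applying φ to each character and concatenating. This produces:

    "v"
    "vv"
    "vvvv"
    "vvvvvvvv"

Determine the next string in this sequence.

vvvvvvvvvvvvvvvv

Rewriting each symbol of vvvvvvvv: v→vv, v→vv, v→vv, v→vv, v→vv, v→vv, v→vv, v→vv, which concatenates to vv vv vv vv vv vv vv vv.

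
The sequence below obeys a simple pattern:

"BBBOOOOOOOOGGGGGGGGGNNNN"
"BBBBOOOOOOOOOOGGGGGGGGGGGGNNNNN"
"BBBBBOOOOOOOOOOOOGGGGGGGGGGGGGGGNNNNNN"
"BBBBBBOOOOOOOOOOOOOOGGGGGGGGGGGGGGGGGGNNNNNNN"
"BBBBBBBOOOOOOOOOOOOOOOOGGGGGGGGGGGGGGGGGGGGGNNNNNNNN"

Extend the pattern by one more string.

BBBBBBBBOOOOOOOOOOOOOOOOOOGGGGGGGGGGGGGGGGGGGGGGGGNNNNNNNNN

Term n consists of n B's, followed by 2n+2 O's, followed by 3n G's, followed by n+1 N's, where the shown terms are n = 3, 4, 5, 6, 7.
Setting n = 8 gives 8, 18, 24, 9 characters in each block.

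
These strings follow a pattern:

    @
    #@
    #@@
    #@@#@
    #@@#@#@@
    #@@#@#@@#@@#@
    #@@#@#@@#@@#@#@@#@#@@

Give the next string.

From term 3 onward, concatenate the last term with the second-to-last: #@·@ = #@@, #@@·#@ = #@@#@, …
So term 8 is #@@#@#@@#@@#@#@@#@#@@·#@@#@#@@#@@#@.

#@@#@#@@#@@#@#@@#@#@@#@@#@#@@#@@#@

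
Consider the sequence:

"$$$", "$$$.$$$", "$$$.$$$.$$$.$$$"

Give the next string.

Every step duplicates the string with '.' between the halves.
One more doubling of $$$.$$$.$$$.$$$ gives the answer.

$$$.$$$.$$$.$$$.$$$.$$$.$$$.$$$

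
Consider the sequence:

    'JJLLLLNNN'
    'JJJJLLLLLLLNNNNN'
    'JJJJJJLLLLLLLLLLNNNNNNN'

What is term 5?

JJJJJJJJJJLLLLLLLLLLLLLLLLNNNNNNNNNNN

The n-th term is 2n J's then 3n+1 L's then 2n+1 N's (n = 1, 2, …).
Setting n = 5 gives 10, 16, 11 characters in each block.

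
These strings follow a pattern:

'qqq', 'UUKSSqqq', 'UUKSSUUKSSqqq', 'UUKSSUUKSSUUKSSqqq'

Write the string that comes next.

Each term is the previous one with UUKSS prepended.
One more step from UUKSSUUKSSUUKSSqqq gives the answer.

UUKSSUUKSSUUKSSUUKSSqqq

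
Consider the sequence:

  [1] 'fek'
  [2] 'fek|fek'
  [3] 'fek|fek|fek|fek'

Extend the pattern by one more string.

fek|fek|fek|fek|fek|fek|fek|fek

Every step duplicates the string with '|' between the halves.
One more doubling of fek|fek|fek|fek gives the answer.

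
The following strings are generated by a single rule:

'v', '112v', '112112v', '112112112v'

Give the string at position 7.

112112112112112112v

The strings grow by a fixed prefix 112 each time.
From 112112112v, 3 further steps: 112112112v → 112112112112v → 112112112112112v → (answer).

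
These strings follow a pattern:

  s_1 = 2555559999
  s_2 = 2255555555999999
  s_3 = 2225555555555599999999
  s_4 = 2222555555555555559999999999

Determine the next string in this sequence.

Term n consists of n 2's, followed by 3n+2 5's, followed by 2n+2 9's (n = 1, 2, …).
Setting n = 5 gives 5, 17, 12 characters in each block.

2222255555555555555555999999999999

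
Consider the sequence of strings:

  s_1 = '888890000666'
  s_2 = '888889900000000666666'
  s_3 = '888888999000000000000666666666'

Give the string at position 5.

Term n consists of n+3 8's, followed by n 9's, followed by 4n 0's, followed by 3n 6's (n = 1, 2, …).
At n = 5 the blocks have lengths 8, 5, 20, 15.

888888889999900000000000000000000666666666666666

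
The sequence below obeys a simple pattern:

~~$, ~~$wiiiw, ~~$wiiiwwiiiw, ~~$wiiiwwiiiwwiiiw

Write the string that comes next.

Every step adds wiiiw to the end: s(k+1) = s(k)·wiiiw.
So the next term is ~~$wiiiwwiiiwwiiiw·wiiiw.

~~$wiiiwwiiiwwiiiwwiiiw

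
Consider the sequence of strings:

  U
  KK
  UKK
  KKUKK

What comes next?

UKKKKUKK

From term 3 onward, concatenate the second-to-last term with the last: U·KK = UKK, KK·UKK = KKUKK, …
So term 5 is UKK·KKUKK.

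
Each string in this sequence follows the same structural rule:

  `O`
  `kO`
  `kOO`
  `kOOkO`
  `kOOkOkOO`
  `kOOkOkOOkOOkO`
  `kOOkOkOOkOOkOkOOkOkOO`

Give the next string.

kOOkOkOOkOOkOkOOkOkOOkOOkOkOOkOOkO

Each term (from the third on) is the previous term followed by the one before it: term 3 = kO·O = kOO.
Continuing: kOOkOkOOkOOkOkOOkOkOO · kOOkOkOOkOOkO gives term 8.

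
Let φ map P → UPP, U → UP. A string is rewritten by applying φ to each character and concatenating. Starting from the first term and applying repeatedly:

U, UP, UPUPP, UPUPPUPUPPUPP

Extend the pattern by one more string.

UPUPPUPUPPUPPUPUPPUPUPPUPPUPUPPUPP

Applying the rule to each of the 13 symbols of UPUPPUPUPPUPP gives the pieces UP UPP UP UPP UPP UP UPP UP UPP UPP UP UPP UPP, which concatenate to the answer.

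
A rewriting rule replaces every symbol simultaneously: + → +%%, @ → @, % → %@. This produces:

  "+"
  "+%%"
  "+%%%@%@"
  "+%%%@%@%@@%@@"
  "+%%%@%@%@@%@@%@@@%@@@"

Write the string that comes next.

Rewriting the 21 symbols of +%%%@%@%@@%@@%@@@%@@@ one by one yields +%% %@ %@ %@ @ %@ @ %@ @ @ %@ @ @ %@ @ @ @ %@ @ @ @; concatenated:

+%%%@%@%@@%@@%@@@%@@@%@@@@%@@@@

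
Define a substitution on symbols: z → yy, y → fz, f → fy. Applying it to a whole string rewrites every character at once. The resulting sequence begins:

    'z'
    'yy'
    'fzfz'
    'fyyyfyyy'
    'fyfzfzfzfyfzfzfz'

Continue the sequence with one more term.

Applying the rule to each of the 16 symbols of fyfzfzfzfyfzfzfz gives the pieces fy fz fy yy fy yy fy yy fy fz fy yy fy yy fy yy, which concatenate to the answer.

fyfzfyyyfyyyfyyyfyfzfyyyfyyyfyyy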